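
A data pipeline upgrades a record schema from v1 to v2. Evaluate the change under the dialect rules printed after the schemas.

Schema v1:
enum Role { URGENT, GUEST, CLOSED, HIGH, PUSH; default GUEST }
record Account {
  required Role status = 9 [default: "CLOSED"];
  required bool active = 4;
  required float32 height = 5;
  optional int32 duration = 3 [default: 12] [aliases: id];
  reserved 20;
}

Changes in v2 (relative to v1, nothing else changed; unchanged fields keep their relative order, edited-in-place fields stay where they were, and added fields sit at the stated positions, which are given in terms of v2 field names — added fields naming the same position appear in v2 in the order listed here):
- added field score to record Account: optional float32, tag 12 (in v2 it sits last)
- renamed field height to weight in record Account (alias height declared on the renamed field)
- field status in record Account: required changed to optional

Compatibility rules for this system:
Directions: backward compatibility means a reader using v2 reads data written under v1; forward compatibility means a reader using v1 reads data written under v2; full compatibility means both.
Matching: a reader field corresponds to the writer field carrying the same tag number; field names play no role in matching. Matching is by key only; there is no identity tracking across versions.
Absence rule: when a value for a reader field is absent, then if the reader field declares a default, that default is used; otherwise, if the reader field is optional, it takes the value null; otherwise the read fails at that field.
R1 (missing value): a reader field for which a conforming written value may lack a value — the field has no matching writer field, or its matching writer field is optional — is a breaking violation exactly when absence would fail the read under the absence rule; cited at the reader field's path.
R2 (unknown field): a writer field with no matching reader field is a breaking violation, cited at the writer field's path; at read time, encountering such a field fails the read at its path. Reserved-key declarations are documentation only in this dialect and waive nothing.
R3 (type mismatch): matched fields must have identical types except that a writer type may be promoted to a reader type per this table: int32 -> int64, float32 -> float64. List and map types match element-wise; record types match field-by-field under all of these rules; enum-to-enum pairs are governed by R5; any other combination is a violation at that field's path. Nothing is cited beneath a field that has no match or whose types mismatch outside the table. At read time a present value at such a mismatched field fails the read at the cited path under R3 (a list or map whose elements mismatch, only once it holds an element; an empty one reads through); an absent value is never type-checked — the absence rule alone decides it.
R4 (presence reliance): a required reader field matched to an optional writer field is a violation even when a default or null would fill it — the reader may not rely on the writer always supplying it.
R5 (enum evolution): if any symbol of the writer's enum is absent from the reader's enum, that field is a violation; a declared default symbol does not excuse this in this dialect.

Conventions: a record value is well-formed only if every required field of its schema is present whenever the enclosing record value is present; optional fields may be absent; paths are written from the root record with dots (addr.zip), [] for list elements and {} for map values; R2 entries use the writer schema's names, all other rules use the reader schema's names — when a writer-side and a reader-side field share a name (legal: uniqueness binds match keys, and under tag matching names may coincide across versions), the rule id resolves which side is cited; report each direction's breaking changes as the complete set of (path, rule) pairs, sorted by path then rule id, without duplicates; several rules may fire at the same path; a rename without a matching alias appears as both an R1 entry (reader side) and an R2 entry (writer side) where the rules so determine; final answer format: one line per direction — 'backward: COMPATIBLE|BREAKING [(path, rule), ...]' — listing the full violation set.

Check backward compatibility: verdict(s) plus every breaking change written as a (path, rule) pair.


in Account below, arrows point writer -> reader
backward on Account — v2 reading data written by v1:
  writer required, Role -> Role: reader status maps from writer status
  writer required, bool -> bool: reader active maps from writer active
  writer required, float32 -> float32: reader weight maps from writer height
  writer optional, int32 -> int32: reader duration maps from writer duration
  score has no writer counterpart
  => no violations; backward on Account: COMPATIBLE
remaining Account differences; none change what is asked:
  added field score to record Account: optional float32, tag 12 (in v2 it sits last) -> matters only for Account's forward compatibility — outside the asked direction
  renamed field height to weight in record Account (alias height declared on the renamed field) -> fires no rule on Account, leaving the asked answer as it is
  field status in record Account: required changed to optional -> matters only for Account's forward compatibility — outside the asked direction

backward: COMPATIBLE []


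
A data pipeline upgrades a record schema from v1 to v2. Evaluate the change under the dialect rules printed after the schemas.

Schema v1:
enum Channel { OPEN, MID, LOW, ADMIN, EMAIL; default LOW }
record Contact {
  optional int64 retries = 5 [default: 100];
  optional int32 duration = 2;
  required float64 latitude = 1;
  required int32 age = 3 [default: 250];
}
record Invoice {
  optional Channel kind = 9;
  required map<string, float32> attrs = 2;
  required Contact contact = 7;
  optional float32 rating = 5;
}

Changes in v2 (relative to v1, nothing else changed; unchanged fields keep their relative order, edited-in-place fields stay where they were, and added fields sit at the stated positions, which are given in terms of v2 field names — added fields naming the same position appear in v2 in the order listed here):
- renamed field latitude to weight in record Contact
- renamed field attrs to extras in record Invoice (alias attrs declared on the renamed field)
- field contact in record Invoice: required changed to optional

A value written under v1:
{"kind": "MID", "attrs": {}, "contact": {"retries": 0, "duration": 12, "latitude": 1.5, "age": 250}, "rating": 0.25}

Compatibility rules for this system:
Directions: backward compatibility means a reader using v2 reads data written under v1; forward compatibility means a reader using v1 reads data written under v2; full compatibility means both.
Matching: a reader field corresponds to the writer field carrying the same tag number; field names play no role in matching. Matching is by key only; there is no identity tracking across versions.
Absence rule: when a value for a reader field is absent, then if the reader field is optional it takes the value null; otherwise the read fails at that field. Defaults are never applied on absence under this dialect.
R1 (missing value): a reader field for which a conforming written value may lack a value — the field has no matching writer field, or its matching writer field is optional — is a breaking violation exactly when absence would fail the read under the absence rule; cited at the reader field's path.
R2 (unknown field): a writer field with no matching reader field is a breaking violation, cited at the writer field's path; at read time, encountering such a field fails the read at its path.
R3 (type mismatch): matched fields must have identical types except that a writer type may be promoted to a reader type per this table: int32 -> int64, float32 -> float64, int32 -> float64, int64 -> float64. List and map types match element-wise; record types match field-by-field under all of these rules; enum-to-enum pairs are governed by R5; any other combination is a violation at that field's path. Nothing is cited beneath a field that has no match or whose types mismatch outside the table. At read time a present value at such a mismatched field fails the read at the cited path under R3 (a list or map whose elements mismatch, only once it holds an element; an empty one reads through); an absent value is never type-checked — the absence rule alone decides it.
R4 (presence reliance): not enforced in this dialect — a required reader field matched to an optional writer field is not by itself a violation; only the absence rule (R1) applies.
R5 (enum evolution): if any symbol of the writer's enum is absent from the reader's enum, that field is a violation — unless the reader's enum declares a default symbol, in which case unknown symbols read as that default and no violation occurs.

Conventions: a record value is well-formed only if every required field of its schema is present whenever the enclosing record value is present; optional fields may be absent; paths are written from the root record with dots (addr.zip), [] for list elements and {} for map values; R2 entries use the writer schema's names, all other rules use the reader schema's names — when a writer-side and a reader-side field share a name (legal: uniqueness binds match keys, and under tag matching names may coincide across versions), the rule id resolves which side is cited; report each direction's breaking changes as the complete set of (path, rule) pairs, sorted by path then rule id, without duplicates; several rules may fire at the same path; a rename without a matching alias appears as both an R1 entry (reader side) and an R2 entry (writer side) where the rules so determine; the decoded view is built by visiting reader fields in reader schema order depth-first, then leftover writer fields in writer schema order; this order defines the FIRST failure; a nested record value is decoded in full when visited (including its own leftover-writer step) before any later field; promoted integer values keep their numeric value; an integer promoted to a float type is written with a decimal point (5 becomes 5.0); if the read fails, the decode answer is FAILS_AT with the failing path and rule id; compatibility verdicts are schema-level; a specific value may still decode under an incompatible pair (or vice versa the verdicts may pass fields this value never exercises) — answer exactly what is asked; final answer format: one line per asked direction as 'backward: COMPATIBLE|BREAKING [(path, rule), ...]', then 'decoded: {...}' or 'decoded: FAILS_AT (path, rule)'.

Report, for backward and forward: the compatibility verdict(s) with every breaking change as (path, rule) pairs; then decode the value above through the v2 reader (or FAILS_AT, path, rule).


arrows below run writer -> reader for Invoice
backward for Invoice (reader v2, writer v1):
  writer optional, Channel -> Channel: reader kind maps from writer kind
  writer required, map<string, float32> -> map<string, float32>: reader extras maps from writer attrs
  writer required, Contact -> Contact: reader contact maps from writer contact
  writer optional, float32 -> float32: reader rating maps from writer rating
  writer optional, int64 -> int64: reader contact.retries maps from writer contact.retries
  writer optional, int32 -> int32: reader contact.duration maps from writer contact.duration
  writer required, float64 -> float64: reader contact.weight maps from writer contact.latitude
  writer required, int32 -> int32: reader contact.age maps from writer contact.age
  => backward verdict for Invoice: COMPATIBLE, no violations
forward for Invoice (reader v1, writer v2):
  writer optional, Channel -> Channel: reader kind maps from writer kind
  writer required, map<string, float32> -> map<string, float32>: reader attrs maps from writer extras
  writer optional, Contact -> Contact: reader contact maps from writer contact
  writer optional, float32 -> float32: reader rating maps from writer rating
  writer optional, int64 -> int64: reader contact.retries maps from writer contact.retries
  writer optional, int32 -> int32: reader contact.duration maps from writer contact.duration
  writer required, float64 -> float64: reader contact.latitude maps from writer contact.weight
  writer required, int32 -> int32: reader contact.age maps from writer contact.age
  violation R1 at contact
  forward on Invoice therefore BREAKING (1)
decoding the Invoice value with the v2 reader:
  kind := "MID"
  extras := {} (from writer attrs)
  contact.retries := 0
  contact.duration := 12
  contact.weight := 1.5 (from writer latitude)
  contact.age := 250
  rating := 0.25
  => decoded: {"kind": "MID", "extras": {}, "contact": {"retries": 0, "duration": 12, "weight": 1.5, "age": 250}, "rating": 0.25}

backward: COMPATIBLE []; forward: BREAKING [(contact, R1)]; decoded: {"kind": "MID", "extras": {}, "contact": {"retries": 0, "duration": 12, "weight": 1.5, "age": 250}, "rating": 0.25}


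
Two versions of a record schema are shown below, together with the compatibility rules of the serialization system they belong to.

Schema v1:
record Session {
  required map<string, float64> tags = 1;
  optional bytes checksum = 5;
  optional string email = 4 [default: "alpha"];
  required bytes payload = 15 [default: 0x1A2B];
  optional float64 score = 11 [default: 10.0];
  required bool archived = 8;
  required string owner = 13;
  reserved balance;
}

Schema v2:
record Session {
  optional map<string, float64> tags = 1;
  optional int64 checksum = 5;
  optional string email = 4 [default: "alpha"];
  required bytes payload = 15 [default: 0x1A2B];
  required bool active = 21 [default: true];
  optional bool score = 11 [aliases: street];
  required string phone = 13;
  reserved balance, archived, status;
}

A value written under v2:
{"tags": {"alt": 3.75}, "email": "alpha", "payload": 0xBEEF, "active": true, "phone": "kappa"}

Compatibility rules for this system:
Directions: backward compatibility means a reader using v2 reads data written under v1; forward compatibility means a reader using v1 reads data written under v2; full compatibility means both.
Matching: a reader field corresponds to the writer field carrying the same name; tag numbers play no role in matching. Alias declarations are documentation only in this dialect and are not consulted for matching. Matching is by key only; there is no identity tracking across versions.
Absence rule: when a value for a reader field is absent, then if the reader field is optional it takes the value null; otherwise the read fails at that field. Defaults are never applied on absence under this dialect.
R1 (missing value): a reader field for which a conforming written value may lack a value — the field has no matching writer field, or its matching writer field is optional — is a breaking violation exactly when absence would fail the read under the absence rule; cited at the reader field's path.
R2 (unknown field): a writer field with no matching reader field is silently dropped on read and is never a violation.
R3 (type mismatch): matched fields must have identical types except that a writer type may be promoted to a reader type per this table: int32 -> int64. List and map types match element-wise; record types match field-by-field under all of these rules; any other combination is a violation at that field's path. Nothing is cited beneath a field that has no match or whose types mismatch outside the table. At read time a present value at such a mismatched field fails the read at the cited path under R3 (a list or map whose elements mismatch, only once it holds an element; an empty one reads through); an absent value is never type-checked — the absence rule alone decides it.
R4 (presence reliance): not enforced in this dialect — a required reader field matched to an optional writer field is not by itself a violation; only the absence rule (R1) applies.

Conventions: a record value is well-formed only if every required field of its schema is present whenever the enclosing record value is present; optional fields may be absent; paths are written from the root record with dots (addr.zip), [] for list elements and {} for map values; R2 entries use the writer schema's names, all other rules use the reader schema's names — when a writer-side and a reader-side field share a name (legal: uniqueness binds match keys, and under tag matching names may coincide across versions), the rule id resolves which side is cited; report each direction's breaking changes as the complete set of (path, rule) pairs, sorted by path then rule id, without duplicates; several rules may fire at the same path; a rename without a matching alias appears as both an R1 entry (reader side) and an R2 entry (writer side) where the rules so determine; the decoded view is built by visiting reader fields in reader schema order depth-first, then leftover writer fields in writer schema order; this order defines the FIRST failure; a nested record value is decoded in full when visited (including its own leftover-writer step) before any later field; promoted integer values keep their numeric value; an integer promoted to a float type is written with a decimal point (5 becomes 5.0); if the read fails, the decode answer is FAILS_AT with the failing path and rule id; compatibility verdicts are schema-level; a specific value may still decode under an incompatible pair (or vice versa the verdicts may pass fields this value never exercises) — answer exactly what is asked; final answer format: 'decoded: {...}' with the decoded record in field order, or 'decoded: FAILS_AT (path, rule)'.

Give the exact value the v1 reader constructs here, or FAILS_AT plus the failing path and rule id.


decoded: FAILS_AT (archived, R1)

each type pair in Session: writer, then reader
decode (reader v1):
  tags := {"alt": 3.75}
  checksum := null (missing; optional => null)
  email := "alpha"
  payload := 0xBEEF
  score := null (missing; optional => null)
  read fails at archived under R1 (no fill)
  => FAILS_AT (archived, R1)
ruling out the remaining Session differences:
  field score in record Session: type float64 changed to bool (its default is dropped) -> affects the rule determinations only; this particular Session value decodes identically
  field tags in record Session: required changed to optional -> affects the rule determinations only; this particular Session value decodes identically
  added field active to record Session: required bool, tag 21, default true (in v2 it sits immediately before score) -> affects the rule determinations only; this particular Session value decodes identically
  field checksum in record Session: type bytes changed to int64 -> affects the rule determinations only; this particular Session value decodes identically
  renamed field owner to phone in record Session -> affects the rule determinations only; this particular Session value decodes identically


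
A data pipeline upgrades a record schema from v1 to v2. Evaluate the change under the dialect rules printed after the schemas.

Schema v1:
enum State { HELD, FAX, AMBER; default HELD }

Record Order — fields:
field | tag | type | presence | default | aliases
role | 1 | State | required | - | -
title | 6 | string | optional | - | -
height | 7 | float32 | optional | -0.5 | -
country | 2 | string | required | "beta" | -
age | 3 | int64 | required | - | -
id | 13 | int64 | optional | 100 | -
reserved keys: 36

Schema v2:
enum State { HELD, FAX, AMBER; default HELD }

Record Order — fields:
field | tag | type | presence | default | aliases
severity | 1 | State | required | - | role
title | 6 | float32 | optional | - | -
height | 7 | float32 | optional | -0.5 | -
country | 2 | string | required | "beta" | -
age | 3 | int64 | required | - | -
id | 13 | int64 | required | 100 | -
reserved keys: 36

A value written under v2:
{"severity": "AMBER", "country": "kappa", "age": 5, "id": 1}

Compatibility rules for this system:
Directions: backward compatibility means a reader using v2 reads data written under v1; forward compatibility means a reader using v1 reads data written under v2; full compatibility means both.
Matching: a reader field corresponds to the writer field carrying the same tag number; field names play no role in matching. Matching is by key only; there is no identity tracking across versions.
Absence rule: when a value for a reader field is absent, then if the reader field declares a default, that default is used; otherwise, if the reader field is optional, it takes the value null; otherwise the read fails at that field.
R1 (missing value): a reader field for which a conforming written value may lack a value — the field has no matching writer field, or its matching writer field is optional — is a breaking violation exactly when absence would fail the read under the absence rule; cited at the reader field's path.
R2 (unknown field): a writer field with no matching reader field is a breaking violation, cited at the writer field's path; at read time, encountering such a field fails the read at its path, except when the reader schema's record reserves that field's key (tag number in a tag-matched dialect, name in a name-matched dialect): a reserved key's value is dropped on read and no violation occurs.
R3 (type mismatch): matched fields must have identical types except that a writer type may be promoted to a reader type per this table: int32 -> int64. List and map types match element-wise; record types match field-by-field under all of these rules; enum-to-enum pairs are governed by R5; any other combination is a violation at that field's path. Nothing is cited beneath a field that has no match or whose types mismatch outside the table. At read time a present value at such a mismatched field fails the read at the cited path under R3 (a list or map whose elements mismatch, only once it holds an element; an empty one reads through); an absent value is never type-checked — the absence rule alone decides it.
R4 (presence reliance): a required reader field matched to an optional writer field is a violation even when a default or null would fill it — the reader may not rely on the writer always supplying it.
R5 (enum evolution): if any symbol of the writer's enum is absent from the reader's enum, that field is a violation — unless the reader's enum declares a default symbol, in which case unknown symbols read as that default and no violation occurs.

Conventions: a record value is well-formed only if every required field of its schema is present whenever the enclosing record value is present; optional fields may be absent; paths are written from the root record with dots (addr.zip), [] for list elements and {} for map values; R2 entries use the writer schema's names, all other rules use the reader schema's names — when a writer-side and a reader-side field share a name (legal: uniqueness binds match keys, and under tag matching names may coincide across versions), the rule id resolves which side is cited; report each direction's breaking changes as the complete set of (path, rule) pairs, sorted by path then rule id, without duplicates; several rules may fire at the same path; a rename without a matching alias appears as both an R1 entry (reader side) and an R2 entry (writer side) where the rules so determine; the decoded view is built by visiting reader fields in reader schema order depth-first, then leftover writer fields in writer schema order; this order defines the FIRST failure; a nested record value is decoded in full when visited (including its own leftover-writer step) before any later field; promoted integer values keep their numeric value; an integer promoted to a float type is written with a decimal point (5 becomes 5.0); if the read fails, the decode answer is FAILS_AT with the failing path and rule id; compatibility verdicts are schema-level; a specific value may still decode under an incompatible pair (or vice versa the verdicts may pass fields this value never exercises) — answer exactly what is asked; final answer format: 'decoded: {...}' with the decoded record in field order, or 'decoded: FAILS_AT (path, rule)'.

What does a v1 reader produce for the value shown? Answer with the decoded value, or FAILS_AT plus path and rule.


decoded: {"role": "AMBER", "title": null, "height": -0.5, "country": "kappa", "age": 5, "id": 1}

the writer's type comes first in each Order pair
migrating the Order value to v1:
  role := "AMBER" (from writer severity)
  title := null (not supplied -> null)
  height := -0.5 (no value, default fills)
  country := "kappa"
  age := 5
  id := 1
  => decoded: {"role": "AMBER", "title": null, "height": -0.5, "country": "kappa", "age": 5, "id": 1}
remaining Order differences; none change what is asked:
  field id in record Order: optional changed to required -> changes Order's schema-level verdicts only — the decode of this value is the same
  renamed field role to severity in record Order (alias role declared on the renamed field) -> triggers nothing under the printed rules; the Order answer is the same either way
  field title in record Order: type string changed to float32 -> changes Order's schema-level verdicts only — the decode of this value is the same


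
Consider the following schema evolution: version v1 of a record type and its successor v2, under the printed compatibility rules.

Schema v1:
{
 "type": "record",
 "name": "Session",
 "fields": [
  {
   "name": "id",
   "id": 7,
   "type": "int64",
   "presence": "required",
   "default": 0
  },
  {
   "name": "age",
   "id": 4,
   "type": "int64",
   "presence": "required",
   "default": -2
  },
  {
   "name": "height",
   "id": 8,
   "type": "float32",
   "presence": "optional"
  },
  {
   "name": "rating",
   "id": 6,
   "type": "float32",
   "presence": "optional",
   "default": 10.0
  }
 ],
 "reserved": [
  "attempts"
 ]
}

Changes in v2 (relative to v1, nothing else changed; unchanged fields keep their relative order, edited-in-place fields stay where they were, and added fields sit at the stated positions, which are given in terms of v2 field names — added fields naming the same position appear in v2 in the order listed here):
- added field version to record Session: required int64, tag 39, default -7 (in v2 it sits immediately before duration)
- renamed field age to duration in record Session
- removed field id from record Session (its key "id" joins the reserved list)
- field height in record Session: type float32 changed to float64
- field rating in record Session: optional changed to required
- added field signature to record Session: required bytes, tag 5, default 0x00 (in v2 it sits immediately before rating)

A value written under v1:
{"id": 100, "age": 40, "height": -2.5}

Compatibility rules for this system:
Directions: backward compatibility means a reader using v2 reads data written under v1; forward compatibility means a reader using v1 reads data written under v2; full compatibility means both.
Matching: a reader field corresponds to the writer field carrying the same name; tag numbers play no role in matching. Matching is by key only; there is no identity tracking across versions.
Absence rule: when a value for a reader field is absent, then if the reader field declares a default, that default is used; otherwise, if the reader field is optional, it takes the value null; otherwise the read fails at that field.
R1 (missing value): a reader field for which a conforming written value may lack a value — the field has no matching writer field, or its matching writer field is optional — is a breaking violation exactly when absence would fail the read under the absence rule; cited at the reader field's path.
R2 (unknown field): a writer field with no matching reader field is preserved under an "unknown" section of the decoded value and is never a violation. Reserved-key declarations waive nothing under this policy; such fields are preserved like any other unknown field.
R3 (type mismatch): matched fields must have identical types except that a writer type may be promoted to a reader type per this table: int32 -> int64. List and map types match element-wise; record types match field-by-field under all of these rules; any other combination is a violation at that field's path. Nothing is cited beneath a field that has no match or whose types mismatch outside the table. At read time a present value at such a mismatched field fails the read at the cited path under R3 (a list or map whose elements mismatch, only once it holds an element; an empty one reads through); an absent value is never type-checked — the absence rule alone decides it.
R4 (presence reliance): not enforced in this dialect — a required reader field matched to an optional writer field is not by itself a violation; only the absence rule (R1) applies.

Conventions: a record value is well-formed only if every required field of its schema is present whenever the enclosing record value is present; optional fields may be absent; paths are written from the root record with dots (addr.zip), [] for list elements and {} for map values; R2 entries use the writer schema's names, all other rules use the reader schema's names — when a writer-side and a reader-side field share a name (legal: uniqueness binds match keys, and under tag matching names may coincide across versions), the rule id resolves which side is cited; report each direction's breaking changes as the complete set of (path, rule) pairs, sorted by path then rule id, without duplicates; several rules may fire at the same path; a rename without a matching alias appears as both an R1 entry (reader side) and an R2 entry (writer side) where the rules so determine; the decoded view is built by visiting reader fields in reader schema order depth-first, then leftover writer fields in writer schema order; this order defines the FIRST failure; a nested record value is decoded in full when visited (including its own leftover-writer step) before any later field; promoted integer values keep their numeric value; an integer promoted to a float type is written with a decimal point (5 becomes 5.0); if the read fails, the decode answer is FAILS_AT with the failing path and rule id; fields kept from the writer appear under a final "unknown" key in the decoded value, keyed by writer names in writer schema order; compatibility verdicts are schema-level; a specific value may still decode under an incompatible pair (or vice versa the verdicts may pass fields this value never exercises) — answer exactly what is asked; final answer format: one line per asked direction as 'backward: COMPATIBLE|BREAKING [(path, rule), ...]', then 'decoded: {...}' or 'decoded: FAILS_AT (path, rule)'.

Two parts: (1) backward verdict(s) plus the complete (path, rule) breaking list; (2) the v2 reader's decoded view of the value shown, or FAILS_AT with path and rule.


in Session below, arrows point writer -> reader
backward on Session — v2 reading data written by v1:
  version: no writer-side match
  duration: no writer-side match
  float32 -> float64, writer optional: height aligns to height
  signature: no writer-side match
  float32 -> float32, writer optional: rating aligns to rating
  id (writer side), unknown to reader
  age (writer side), unknown to reader
  R3 fires at height
  => backward verdict for Session: BREAKING, 1 violation(s)
decode walk for Session under reader schema v2:
  version := -7 (missing; default applied)
  duration := -2 (missing; default applied)
  read fails at height under R3
  => FAILS_AT (height, R3)
remaining Session differences; none change what is asked:
  added field signature to record Session: required bytes, tag 5, default 0x00 (in v2 it sits immediately before rating) -> triggers nothing under Session's printed rules — same verdict
  renamed field age to duration in record Session -> triggers nothing under Session's printed rules — same verdict
  removed field id from record Session (its key "id" joins the reserved list) -> triggers nothing under Session's printed rules — same verdict
  field rating in record Session: optional changed to required -> triggers nothing under Session's printed rules — same verdict
  added field version to record Session: required int64, tag 39, default -7 (in v2 it sits immediately before duration) -> triggers nothing under Session's printed rules — same verdict

backward: BREAKING [(height, R3)]; decoded: FAILS_AT (height, R3)


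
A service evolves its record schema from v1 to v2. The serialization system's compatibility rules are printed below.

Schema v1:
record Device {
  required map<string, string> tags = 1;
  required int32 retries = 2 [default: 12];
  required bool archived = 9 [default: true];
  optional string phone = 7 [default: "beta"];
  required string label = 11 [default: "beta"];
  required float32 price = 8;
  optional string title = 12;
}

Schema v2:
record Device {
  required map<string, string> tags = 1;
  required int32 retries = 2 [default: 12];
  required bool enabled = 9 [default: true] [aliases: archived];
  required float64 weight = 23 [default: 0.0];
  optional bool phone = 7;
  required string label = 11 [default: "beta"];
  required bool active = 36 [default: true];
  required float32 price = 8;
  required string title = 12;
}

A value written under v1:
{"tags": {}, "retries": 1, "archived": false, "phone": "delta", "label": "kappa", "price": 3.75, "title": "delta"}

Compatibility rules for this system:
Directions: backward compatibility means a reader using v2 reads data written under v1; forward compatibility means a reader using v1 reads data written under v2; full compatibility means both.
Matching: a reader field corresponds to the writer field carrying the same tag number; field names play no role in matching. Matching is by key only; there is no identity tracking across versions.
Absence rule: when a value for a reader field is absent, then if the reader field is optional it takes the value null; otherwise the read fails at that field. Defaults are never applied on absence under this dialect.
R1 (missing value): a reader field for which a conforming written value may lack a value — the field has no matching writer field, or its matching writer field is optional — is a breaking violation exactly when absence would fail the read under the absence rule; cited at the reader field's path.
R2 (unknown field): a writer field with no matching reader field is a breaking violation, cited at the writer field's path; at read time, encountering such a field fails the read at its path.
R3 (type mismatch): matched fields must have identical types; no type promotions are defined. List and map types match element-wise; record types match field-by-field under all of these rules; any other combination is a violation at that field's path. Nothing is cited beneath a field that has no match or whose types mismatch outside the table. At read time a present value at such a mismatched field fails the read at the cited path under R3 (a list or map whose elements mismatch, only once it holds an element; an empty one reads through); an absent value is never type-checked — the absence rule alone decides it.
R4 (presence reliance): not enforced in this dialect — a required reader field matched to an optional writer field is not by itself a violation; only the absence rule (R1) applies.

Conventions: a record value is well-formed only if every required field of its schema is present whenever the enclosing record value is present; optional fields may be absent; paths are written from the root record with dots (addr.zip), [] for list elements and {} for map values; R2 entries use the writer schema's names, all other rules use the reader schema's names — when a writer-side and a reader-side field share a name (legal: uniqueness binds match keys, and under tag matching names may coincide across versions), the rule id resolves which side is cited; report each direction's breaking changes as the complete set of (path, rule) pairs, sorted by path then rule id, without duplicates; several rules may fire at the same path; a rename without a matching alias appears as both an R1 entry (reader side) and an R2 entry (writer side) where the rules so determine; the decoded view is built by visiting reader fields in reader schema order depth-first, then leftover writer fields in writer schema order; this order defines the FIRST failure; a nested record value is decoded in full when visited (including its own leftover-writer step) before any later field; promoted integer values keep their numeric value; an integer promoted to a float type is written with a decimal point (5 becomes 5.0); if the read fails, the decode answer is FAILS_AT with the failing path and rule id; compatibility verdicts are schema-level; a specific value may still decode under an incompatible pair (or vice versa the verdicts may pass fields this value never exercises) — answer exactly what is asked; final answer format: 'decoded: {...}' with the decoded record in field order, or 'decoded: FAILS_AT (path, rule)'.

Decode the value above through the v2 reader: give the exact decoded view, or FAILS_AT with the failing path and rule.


decoded: FAILS_AT (weight, R1)

the writer's type comes first in each Device pair
decode (reader v2):
  tags := {}
  retries := 1
  enabled := false (from writer archived)
  read fails at weight under R1 (no fill)
  => FAILS_AT (weight, R1)
the other Device changes do not affect what is asked:
  field title in record Device: optional changed to required -> schema-level compatibility only; this Device value's decode is unchanged
  field phone in record Device: type string changed to bool (its default is dropped) -> schema-level compatibility only; this Device value's decode is unchanged
  renamed field archived to enabled in record Device (alias archived declared on the renamed field) -> fires no rule on Device under this dialect and leaves the result unchanged
  added field active to record Device: required bool, tag 36, default true (in v2 it sits immediately before price) -> schema-level compatibility only; this Device value's decode is unchanged


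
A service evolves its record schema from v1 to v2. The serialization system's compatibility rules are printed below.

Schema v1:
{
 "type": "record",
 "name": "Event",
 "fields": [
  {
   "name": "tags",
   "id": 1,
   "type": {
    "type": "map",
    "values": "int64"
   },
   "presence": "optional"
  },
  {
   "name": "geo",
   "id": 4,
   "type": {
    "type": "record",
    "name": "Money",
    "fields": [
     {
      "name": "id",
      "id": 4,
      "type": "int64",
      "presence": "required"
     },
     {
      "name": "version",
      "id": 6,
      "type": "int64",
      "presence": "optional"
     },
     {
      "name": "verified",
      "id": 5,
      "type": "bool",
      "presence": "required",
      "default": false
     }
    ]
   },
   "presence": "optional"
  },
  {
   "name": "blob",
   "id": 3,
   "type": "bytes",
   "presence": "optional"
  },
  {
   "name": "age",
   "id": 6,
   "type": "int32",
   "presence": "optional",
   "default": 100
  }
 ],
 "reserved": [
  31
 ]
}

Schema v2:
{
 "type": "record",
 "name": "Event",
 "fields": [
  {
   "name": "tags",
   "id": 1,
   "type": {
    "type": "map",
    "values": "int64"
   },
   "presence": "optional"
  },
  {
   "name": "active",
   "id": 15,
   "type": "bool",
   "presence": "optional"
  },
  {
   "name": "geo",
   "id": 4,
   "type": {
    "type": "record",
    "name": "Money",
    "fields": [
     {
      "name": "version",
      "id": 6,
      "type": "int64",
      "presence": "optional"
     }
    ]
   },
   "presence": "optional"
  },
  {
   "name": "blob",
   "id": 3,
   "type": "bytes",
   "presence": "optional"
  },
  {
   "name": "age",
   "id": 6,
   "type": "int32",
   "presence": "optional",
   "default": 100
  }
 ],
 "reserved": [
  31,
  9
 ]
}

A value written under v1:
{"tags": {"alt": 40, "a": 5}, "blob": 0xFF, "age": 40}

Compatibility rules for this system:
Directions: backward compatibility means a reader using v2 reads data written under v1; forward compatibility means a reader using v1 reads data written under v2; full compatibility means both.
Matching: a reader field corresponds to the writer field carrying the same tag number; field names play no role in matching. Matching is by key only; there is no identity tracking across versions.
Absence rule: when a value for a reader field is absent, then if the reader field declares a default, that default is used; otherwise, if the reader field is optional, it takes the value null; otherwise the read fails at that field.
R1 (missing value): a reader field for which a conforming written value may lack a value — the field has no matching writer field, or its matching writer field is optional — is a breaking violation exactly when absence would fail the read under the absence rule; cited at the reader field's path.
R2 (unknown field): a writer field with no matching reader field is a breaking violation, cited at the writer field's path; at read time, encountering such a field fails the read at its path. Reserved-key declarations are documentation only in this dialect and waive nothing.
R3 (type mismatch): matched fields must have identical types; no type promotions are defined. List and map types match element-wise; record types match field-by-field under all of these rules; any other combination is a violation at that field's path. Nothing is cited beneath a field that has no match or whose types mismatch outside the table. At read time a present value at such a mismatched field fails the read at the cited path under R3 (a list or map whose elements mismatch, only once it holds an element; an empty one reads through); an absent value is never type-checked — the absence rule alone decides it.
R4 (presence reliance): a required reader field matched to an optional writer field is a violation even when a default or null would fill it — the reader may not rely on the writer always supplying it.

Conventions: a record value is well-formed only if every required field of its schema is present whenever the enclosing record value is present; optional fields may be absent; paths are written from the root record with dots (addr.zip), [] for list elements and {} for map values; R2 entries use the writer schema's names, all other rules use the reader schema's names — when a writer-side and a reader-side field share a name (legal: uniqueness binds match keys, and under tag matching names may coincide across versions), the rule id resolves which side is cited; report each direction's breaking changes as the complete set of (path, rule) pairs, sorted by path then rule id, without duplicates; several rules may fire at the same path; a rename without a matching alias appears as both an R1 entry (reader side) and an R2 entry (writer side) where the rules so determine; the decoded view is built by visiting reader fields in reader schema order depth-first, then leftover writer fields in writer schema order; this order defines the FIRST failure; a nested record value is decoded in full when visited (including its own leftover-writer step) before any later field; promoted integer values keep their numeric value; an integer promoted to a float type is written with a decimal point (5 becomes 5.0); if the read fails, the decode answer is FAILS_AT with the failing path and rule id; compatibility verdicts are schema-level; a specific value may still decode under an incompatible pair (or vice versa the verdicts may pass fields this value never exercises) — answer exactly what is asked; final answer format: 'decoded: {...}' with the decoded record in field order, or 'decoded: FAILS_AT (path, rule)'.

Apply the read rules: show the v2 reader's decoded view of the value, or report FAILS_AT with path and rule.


decoded: {"tags": {"alt": 40, "a": 5}, "active": null, "geo": null, "blob": 0xFF, "age": 40}

each type pair in Event: writer, then reader
decode (reader v2):
  tags := {"alt": 40, "a": 5}
  active := null (absent, optional -> null)
  geo := null (absent, optional -> null)
  blob := 0xFF
  age := 40
  => decoded: {"tags": {"alt": 40, "a": 5}, "active": null, "geo": null, "blob": 0xFF, "age": 40}
the other Event changes do not affect what is asked:
  removed field verified from record Money -> matters for Event compatibility verdicts, not for this value's decode
  removed field id from record Money -> matters for Event compatibility verdicts, not for this value's decode
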